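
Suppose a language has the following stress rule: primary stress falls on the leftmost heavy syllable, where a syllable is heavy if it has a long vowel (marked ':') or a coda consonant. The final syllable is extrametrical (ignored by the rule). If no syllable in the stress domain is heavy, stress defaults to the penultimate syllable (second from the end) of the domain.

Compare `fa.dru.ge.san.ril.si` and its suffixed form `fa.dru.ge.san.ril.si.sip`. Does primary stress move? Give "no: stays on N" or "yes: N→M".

no: stays on 4

Base `fa.dru.ge.san.ril.si` (6 syllables):
  The final syllable (6, si) is extrametrical; the stress domain is syllables 1–5.
  Weights: 1 fa L, 2 dru L, 3 ge L, 4 san H, 5 ril H.
  Heavy syllables in the domain: 4, 5. The leftmost is syllable 4 (san).
  → primary stress on syllable 4.
Suffixed `fa.dru.ge.san.ril.si.sip` (7 syllables):
  The final syllable (7, sip) is extrametrical; the stress domain is syllables 1–6.
  Weights: 1 fa L, 2 dru L, 3 ge L, 4 san H, 5 ril H, 6 si L.
  Heavy syllables in the domain: 4, 5. The leftmost is syllable 4 (san).
  → primary stress on syllable 4.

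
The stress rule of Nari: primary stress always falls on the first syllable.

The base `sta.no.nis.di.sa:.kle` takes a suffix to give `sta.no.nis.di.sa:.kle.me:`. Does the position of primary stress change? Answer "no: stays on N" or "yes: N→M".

Base `sta.no.nis.di.sa:.kle` (6 syllables):
  The word has 6 syllables; the first syllable is syllable 1 (sta).
  → primary stress on syllable 1.
Suffixed `sta.no.nis.di.sa:.kle.me:` (7 syllables):
  The word has 7 syllables; the first syllable is syllable 1 (sta).
  → primary stress on syllable 1.

no: stays on 1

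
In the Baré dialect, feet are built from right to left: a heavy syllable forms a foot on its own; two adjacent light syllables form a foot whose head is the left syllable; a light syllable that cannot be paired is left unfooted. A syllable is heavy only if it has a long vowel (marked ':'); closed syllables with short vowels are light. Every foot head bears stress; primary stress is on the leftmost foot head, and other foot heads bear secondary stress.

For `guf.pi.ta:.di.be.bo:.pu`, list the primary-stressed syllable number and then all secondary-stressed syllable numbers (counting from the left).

Weights: 1 guf L, 2 pi L, 3 ta: H, 4 di L, 5 be L, 6 bo: H, 7 pu L.
Parse right to left (heavy = foot alone; LL = one foot; stranded L unfooted): (ˈguf.pi) (ˈta:) (ˈdi.be) (ˈbo:) pu.
Foot heads: 1, 3, 4, 6.
Primary stress on the leftmost head = syllable 1.
Secondary stress on 3, 4, 6: ˈguf.pi.ˌta:.ˌdi.be.ˌbo:.pu.

primary 1, secondary 3, 4, 6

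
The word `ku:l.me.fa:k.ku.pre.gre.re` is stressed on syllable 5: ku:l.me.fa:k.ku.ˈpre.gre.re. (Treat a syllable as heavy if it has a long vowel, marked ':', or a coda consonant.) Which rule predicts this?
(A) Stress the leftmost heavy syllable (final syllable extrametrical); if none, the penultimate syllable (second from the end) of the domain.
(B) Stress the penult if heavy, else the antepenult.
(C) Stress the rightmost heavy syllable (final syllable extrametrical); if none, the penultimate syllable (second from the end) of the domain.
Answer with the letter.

B

Rule A → syllable 1 (observed: 5).
Rule B → syllable 5 ✓.
Rule C → syllable 3 (observed: 5).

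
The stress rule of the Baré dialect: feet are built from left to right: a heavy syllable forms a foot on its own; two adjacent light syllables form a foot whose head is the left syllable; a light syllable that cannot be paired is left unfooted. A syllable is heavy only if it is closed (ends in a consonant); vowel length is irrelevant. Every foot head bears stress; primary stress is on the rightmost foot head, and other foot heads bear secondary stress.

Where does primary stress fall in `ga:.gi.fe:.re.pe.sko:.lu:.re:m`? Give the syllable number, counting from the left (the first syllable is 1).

8

Weights: 1 ga: L, 2 gi L, 3 fe: L, 4 re L, 5 pe L, 6 sko: L, 7 lu: L, 8 re:m H.
Parse left to right (heavy = foot alone; LL = one foot; stranded L unfooted): (ˈga:.gi) (ˈfe:.re) (ˈpe.sko:) lu: (ˈre:m).
Foot heads: 1, 3, 5, 8.
Primary stress on the rightmost head = syllable 8.
Primary stress: syllable 8 → ga:.gi.fe:.re.pe.sko:.lu:.ˈre:m.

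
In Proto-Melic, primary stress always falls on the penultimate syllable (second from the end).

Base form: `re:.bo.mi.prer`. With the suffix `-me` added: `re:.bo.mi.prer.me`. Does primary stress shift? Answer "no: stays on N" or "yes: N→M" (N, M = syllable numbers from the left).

yes: 3→4

Base `re:.bo.mi.prer` (4 syllables):
  The word has 4 syllables; the penultimate syllable (second from the end) is syllable 3 (mi).
  → primary stress on syllable 3.
Suffixed `re:.bo.mi.prer.me` (5 syllables):
  The word has 5 syllables; the penultimate syllable (second from the end) is syllable 4 (prer).
  → primary stress on syllable 4.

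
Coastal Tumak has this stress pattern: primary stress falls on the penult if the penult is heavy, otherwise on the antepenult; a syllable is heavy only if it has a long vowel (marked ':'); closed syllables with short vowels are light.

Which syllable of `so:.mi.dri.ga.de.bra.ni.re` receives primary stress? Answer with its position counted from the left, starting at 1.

6

Weights: 6 bra L, 7 ni L, 8 re L.
The penult (syllable 7, ni) is light, so stress falls on the antepenult (syllable 6, bra).
Primary stress: syllable 6 → so:.mi.dri.ga.de.ˈbra.ni.re.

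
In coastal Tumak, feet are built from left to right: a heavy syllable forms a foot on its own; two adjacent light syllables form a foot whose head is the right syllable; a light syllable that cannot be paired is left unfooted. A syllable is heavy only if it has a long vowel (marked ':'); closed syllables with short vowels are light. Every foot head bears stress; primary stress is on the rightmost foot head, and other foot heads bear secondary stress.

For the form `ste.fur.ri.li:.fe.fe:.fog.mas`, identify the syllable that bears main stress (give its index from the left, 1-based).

Weights: 1 ste L, 2 fur L, 3 ri L, 4 li: H, 5 fe L, 6 fe: H, 7 fog L, 8 mas L.
Parse left to right (heavy = foot alone; LL = one foot; stranded L unfooted): (ste.ˈfur) ri (ˈli:) fe (ˈfe:) (fog.ˈmas).
Foot heads: 2, 4, 6, 8.
Primary stress on the rightmost head = syllable 8.
Primary stress: syllable 8 → ste.fur.ri.li:.fe.fe:.fog.ˈmas.

8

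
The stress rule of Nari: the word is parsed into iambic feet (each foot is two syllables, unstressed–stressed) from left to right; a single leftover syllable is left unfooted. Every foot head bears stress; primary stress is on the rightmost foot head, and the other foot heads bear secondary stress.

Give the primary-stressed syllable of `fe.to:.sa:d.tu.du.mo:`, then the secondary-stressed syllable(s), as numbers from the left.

primary 6, secondary 2, 4

Parse left to right into iambic (σˈσ) feet: (fe.ˈto:) (sa:d.ˈtu) (du.ˈmo:).
Foot heads (stressed positions): 2, 4, 6.
End Rule Rightmost: primary stress on the rightmost head = syllable 6.
Secondary stress on 2, 4: fe.ˌto:.sa:d.ˌtu.du.ˈmo:.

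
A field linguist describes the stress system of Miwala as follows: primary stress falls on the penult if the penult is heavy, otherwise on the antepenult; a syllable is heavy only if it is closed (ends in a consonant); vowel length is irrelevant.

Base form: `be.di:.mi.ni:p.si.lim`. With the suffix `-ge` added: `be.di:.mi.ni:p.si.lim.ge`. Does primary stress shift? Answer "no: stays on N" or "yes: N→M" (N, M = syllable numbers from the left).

Base `be.di:.mi.ni:p.si.lim` (6 syllables):
  Weights: 4 ni:p H, 5 si L, 6 lim H.
  The penult (syllable 5, si) is light, so stress falls on the antepenult (syllable 4, ni:p).
  → primary stress on syllable 4.
Suffixed `be.di:.mi.ni:p.si.lim.ge` (7 syllables):
  Weights: 5 si L, 6 lim H, 7 ge L.
  The penult (syllable 6, lim) is heavy, so it takes stress.
  → primary stress on syllable 6.

yes: 4→6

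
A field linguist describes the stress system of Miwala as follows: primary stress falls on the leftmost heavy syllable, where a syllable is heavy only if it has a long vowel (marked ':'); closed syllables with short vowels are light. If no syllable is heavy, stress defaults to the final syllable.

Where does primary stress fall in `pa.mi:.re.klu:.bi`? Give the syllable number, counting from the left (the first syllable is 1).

Weights: 1 pa L, 2 mi: H, 3 re L, 4 klu: H, 5 bi L.
Heavy syllables in the domain: 2, 4. The leftmost is syllable 2 (mi:).
Primary stress: syllable 2 → pa.ˈmi:.re.klu:.bi.

2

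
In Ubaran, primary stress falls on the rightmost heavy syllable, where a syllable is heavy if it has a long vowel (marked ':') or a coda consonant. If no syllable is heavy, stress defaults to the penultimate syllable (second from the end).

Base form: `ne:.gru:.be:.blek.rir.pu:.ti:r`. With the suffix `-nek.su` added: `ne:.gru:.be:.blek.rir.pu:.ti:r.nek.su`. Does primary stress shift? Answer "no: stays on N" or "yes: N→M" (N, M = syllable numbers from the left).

Base `ne:.gru:.be:.blek.rir.pu:.ti:r` (7 syllables):
  Weights: 1 ne: H, 2 gru: H, 3 be: H, 4 blek H, 5 rir H, 6 pu: H, 7 ti:r H.
  Heavy syllables in the domain: 1, 2, 3, 4, 5, 6, 7. The rightmost is syllable 7 (ti:r).
  → primary stress on syllable 7.
Suffixed `ne:.gru:.be:.blek.rir.pu:.ti:r.nek.su` (9 syllables):
  Weights: 1 ne: H, 2 gru: H, 3 be: H, 4 blek H, 5 rir H, 6 pu: H, 7 ti:r H, 8 nek H, 9 su L.
  Heavy syllables in the domain: 1, 2, 3, 4, 5, 6, 7, 8. The rightmost is syllable 8 (nek).
  → primary stress on syllable 8.

yes: 7→8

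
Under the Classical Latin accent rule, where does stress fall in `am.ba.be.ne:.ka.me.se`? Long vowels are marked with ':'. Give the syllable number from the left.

Classical Latin: stress the penult if heavy (long vowel or closed), else the antepenult.
Weights: 5 ka L, 6 me L, 7 se L.
The penult (syllable 6, me) is light, so stress falls on the antepenult (syllable 5, ka).
Stress on syllable 5: am.ba.be.ne:.ˈka.me.se.

5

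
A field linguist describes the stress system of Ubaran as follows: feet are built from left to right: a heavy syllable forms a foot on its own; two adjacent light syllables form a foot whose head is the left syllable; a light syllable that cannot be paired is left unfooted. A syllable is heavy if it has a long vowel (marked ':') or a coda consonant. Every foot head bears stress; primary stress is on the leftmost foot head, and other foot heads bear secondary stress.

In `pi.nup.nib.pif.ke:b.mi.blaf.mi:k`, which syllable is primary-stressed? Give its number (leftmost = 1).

Weights: 1 pi L, 2 nup H, 3 nib H, 4 pif H, 5 ke:b H, 6 mi L, 7 blaf H, 8 mi:k H.
Parse left to right (heavy = foot alone; LL = one foot; stranded L unfooted): pi (ˈnup) (ˈnib) (ˈpif) (ˈke:b) mi (ˈblaf) (ˈmi:k).
Foot heads: 2, 3, 4, 5, 7, 8.
Primary stress on the leftmost head = syllable 2.
Primary stress: syllable 2 → pi.ˈnup.nib.pif.ke:b.mi.blaf.mi:k.

2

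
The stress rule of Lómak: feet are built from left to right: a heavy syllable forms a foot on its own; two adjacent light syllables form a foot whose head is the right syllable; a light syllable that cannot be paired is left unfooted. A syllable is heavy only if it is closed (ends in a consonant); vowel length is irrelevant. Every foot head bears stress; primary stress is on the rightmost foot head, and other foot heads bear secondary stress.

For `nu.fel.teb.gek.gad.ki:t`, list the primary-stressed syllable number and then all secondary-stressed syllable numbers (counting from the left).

Weights: 1 nu L, 2 fel H, 3 teb H, 4 gek H, 5 gad H, 6 ki:t H.
Parse left to right (heavy = foot alone; LL = one foot; stranded L unfooted): nu (ˈfel) (ˈteb) (ˈgek) (ˈgad) (ˈki:t).
Foot heads: 2, 3, 4, 5, 6.
Primary stress on the rightmost head = syllable 6.
Secondary stress on 2, 3, 4, 5: nu.ˌfel.ˌteb.ˌgek.ˌgad.ˈki:t.

primary 6, secondary 2, 3, 4, 5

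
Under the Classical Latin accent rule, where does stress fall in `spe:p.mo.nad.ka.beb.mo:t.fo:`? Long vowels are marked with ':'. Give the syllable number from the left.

Classical Latin: stress the penult if heavy (long vowel or closed), else the antepenult.
Weights: 5 beb H, 6 mo:t H, 7 fo: H.
The penult (syllable 6, mo:t) is heavy, so it takes stress.
Stress on syllable 6: spe:p.mo.nad.ka.beb.ˈmo:t.fo:.

6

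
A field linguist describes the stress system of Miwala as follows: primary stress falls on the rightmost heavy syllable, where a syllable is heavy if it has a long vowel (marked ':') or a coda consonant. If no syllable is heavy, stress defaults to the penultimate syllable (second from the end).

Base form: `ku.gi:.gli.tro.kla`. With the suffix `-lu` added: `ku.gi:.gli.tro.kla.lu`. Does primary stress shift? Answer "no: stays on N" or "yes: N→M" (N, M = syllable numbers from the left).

Base `ku.gi:.gli.tro.kla` (5 syllables):
  Weights: 1 ku L, 2 gi: H, 3 gli L, 4 tro L, 5 kla L.
  Heavy syllables in the domain: 2. The rightmost is syllable 2 (gi:).
  → primary stress on syllable 2.
Suffixed `ku.gi:.gli.tro.kla.lu` (6 syllables):
  Weights: 1 ku L, 2 gi: H, 3 gli L, 4 tro L, 5 kla L, 6 lu L.
  Heavy syllables in the domain: 2. The rightmost is syllable 2 (gi:).
  → primary stress on syllable 2.

no: stays on 2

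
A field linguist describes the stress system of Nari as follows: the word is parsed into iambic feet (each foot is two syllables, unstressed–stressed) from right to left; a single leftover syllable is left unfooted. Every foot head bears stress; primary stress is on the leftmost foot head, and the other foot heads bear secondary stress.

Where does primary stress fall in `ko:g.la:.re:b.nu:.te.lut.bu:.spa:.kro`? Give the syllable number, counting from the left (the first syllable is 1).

Parse right to left into iambic (σˈσ) feet: ko:g (la:.ˈre:b) (nu:.ˈte) (lut.ˈbu:) (spa:.ˈkro). Syllable 1 is left unfooted.
Foot heads (stressed positions): 3, 5, 7, 9.
End Rule Leftmost: primary stress on the leftmost head = syllable 3.
Primary stress: syllable 3 → ko:g.la:.ˈre:b.nu:.te.lut.bu:.spa:.kro.

3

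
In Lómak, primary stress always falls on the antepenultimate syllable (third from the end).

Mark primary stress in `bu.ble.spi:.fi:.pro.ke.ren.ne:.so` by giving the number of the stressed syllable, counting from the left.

7

The word has 9 syllables; the antepenultimate syllable (third from the end) is syllable 7 (ren).
Primary stress: syllable 7 → bu.ble.spi:.fi:.pro.ke.ˈren.ne:.so.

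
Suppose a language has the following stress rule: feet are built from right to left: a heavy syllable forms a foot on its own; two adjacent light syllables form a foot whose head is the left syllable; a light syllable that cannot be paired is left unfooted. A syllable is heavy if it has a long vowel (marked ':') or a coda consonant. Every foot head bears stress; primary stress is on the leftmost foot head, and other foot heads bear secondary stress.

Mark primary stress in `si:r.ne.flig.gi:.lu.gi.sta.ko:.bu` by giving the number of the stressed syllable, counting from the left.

Weights: 1 si:r H, 2 ne L, 3 flig H, 4 gi: H, 5 lu L, 6 gi L, 7 sta L, 8 ko: H, 9 bu L.
Parse right to left (heavy = foot alone; LL = one foot; stranded L unfooted): (ˈsi:r) ne (ˈflig) (ˈgi:) lu (ˈgi.sta) (ˈko:) bu.
Foot heads: 1, 3, 4, 6, 8.
Primary stress on the leftmost head = syllable 1.
Primary stress: syllable 1 → ˈsi:r.ne.flig.gi:.lu.gi.sta.ko:.bu.

1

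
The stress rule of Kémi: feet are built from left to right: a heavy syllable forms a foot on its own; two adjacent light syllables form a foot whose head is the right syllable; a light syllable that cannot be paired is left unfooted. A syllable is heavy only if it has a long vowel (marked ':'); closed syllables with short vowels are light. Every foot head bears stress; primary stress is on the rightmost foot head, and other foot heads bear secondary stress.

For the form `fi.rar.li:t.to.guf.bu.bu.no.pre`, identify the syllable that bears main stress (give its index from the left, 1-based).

Weights: 1 fi L, 2 rar L, 3 li:t H, 4 to L, 5 guf L, 6 bu L, 7 bu L, 8 no L, 9 pre L.
Parse left to right (heavy = foot alone; LL = one foot; stranded L unfooted): (fi.ˈrar) (ˈli:t) (to.ˈguf) (bu.ˈbu) (no.ˈpre).
Foot heads: 2, 3, 5, 7, 9.
Primary stress on the rightmost head = syllable 9.
Primary stress: syllable 9 → fi.rar.li:t.to.guf.bu.bu.no.ˈpre.

9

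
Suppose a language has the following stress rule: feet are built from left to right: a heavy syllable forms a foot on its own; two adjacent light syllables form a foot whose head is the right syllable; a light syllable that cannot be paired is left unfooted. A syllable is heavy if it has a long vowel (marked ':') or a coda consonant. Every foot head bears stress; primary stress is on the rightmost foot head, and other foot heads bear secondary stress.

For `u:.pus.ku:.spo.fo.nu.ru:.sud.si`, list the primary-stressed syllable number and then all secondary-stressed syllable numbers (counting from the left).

primary 8, secondary 1, 2, 3, 5, 7

Weights: 1 u: H, 2 pus H, 3 ku: H, 4 spo L, 5 fo L, 6 nu L, 7 ru: H, 8 sud H, 9 si L.
Parse left to right (heavy = foot alone; LL = one foot; stranded L unfooted): (ˈu:) (ˈpus) (ˈku:) (spo.ˈfo) nu (ˈru:) (ˈsud) si.
Foot heads: 1, 2, 3, 5, 7, 8.
Primary stress on the rightmost head = syllable 8.
Secondary stress on 1, 2, 3, 5, 7: ˌu:.ˌpus.ˌku:.spo.ˌfo.nu.ˌru:.ˈsud.si.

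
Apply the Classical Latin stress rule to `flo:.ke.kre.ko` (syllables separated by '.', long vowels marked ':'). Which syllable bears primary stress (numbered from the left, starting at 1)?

2

Classical Latin: stress the penult if heavy (long vowel or closed), else the antepenult.
Weights: 2 ke L, 3 kre L, 4 ko L.
The penult (syllable 3, kre) is light, so stress falls on the antepenult (syllable 2, ke).
Stress on syllable 2: flo:.ˈke.kre.ko.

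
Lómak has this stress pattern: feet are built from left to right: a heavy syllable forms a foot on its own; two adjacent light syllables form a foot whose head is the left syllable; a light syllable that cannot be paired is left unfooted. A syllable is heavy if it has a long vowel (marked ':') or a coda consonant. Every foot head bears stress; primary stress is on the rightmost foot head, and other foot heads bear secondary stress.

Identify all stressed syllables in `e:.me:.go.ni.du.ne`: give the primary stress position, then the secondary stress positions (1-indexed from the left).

Weights: 1 e: H, 2 me: H, 3 go L, 4 ni L, 5 du L, 6 ne L.
Parse left to right (heavy = foot alone; LL = one foot; stranded L unfooted): (ˈe:) (ˈme:) (ˈgo.ni) (ˈdu.ne).
Foot heads: 1, 2, 3, 5.
Primary stress on the rightmost head = syllable 5.
Secondary stress on 1, 2, 3: ˌe:.ˌme:.ˌgo.ni.ˈdu.ne.

primary 5, secondary 1, 2, 3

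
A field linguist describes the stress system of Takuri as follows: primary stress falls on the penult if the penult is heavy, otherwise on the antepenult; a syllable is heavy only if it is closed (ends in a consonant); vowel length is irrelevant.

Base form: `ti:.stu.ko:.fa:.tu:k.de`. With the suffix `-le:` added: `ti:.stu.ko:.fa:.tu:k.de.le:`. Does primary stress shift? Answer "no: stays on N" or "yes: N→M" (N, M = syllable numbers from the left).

Base `ti:.stu.ko:.fa:.tu:k.de` (6 syllables):
  Weights: 4 fa: L, 5 tu:k H, 6 de L.
  The penult (syllable 5, tu:k) is heavy, so it takes stress.
  → primary stress on syllable 5.
Suffixed `ti:.stu.ko:.fa:.tu:k.de.le:` (7 syllables):
  Weights: 5 tu:k H, 6 de L, 7 le: L.
  The penult (syllable 6, de) is light, so stress falls on the antepenult (syllable 5, tu:k).
  → primary stress on syllable 5.

no: stays on 5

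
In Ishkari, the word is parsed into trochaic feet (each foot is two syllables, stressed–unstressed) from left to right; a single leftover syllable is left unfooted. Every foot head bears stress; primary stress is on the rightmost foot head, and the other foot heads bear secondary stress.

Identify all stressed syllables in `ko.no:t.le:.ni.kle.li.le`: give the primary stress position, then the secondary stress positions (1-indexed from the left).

Parse left to right into trochaic (ˈσσ) feet: (ˈko.no:t) (ˈle:.ni) (ˈkle.li) le. Syllable 7 is left unfooted.
Foot heads (stressed positions): 1, 3, 5.
End Rule Rightmost: primary stress on the rightmost head = syllable 5.
Secondary stress on 1, 3: ˌko.no:t.ˌle:.ni.ˈkle.li.le.

primary 5, secondary 1, 3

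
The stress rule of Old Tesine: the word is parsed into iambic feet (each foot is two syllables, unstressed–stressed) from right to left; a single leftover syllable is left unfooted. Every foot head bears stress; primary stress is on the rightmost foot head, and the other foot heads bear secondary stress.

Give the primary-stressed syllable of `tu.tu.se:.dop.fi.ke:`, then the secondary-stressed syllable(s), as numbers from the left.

primary 6, secondary 2, 4

Parse right to left into iambic (σˈσ) feet: (tu.ˈtu) (se:.ˈdop) (fi.ˈke:).
Foot heads (stressed positions): 2, 4, 6.
End Rule Rightmost: primary stress on the rightmost head = syllable 6.
Secondary stress on 2, 4: tu.ˌtu.se:.ˌdop.fi.ˈke:.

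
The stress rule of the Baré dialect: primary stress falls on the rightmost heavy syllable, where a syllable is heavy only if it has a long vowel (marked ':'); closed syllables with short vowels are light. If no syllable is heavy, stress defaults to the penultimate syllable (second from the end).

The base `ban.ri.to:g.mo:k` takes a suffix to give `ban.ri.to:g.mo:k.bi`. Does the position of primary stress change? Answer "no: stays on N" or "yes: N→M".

Base `ban.ri.to:g.mo:k` (4 syllables):
  Weights: 1 ban L, 2 ri L, 3 to:g H, 4 mo:k H.
  Heavy syllables in the domain: 3, 4. The rightmost is syllable 4 (mo:k).
  → primary stress on syllable 4.
Suffixed `ban.ri.to:g.mo:k.bi` (5 syllables):
  Weights: 1 ban L, 2 ri L, 3 to:g H, 4 mo:k H, 5 bi L.
  Heavy syllables in the domain: 3, 4. The rightmost is syllable 4 (mo:k).
  → primary stress on syllable 4.

no: stays on 4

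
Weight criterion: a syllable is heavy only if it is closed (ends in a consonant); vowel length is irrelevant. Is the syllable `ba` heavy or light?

light

`ba`: short vowel, open (no coda). Open (no coda) → light.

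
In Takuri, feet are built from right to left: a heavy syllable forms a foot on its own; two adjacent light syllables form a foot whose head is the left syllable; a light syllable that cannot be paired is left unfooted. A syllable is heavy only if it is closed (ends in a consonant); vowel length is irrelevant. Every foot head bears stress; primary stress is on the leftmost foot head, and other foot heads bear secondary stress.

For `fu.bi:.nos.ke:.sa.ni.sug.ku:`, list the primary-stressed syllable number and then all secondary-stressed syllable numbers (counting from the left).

Weights: 1 fu L, 2 bi: L, 3 nos H, 4 ke: L, 5 sa L, 6 ni L, 7 sug H, 8 ku: L.
Parse right to left (heavy = foot alone; LL = one foot; stranded L unfooted): (ˈfu.bi:) (ˈnos) ke: (ˈsa.ni) (ˈsug) ku:.
Foot heads: 1, 3, 5, 7.
Primary stress on the leftmost head = syllable 1.
Secondary stress on 3, 5, 7: ˈfu.bi:.ˌnos.ke:.ˌsa.ni.ˌsug.ku:.

primary 1, secondary 3, 5, 7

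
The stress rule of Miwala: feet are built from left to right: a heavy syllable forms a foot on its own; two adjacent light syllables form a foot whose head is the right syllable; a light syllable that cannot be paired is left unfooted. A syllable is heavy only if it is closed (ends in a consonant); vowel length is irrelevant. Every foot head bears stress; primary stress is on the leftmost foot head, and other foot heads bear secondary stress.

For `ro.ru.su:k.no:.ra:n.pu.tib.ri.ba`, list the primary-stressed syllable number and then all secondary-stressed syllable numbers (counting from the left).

Weights: 1 ro L, 2 ru L, 3 su:k H, 4 no: L, 5 ra:n H, 6 pu L, 7 tib H, 8 ri L, 9 ba L.
Parse left to right (heavy = foot alone; LL = one foot; stranded L unfooted): (ro.ˈru) (ˈsu:k) no: (ˈra:n) pu (ˈtib) (ri.ˈba).
Foot heads: 2, 3, 5, 7, 9.
Primary stress on the leftmost head = syllable 2.
Secondary stress on 3, 5, 7, 9: ro.ˈru.ˌsu:k.no:.ˌra:n.pu.ˌtib.ri.ˌba.

primary 2, secondary 3, 5, 7, 9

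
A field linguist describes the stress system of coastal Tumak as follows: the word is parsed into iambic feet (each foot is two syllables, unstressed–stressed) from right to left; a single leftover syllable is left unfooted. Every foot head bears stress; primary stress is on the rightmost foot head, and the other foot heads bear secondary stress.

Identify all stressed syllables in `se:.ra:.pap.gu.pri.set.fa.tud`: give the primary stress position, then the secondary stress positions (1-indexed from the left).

Parse right to left into iambic (σˈσ) feet: (se:.ˈra:) (pap.ˈgu) (pri.ˈset) (fa.ˈtud).
Foot heads (stressed positions): 2, 4, 6, 8.
End Rule Rightmost: primary stress on the rightmost head = syllable 8.
Secondary stress on 2, 4, 6: se:.ˌra:.pap.ˌgu.pri.ˌset.fa.ˈtud.

primary 8, secondary 2, 4, 6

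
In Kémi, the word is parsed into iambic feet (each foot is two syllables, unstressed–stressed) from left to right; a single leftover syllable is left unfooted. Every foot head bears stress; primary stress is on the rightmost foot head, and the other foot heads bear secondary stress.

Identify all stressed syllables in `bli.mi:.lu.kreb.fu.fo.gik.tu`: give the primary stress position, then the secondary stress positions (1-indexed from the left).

primary 8, secondary 2, 4, 6

Parse left to right into iambic (σˈσ) feet: (bli.ˈmi:) (lu.ˈkreb) (fu.ˈfo) (gik.ˈtu).
Foot heads (stressed positions): 2, 4, 6, 8.
End Rule Rightmost: primary stress on the rightmost head = syllable 8.
Secondary stress on 2, 4, 6: bli.ˌmi:.lu.ˌkreb.fu.ˌfo.gik.ˈtu.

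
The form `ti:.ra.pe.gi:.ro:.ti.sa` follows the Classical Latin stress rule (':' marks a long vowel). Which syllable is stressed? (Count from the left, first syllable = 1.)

Classical Latin: stress the penult if heavy (long vowel or closed), else the antepenult.
Weights: 5 ro: H, 6 ti L, 7 sa L.
The penult (syllable 6, ti) is light, so stress falls on the antepenult (syllable 5, ro:).
Stress on syllable 5: ti:.ra.pe.gi:.ˈro:.ti.sa.

5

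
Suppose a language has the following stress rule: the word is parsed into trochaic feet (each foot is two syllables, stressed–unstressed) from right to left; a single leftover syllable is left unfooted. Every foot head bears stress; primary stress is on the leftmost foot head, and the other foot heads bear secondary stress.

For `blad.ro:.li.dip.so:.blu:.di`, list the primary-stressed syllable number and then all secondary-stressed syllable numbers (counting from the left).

primary 2, secondary 4, 6

Parse right to left into trochaic (ˈσσ) feet: blad (ˈro:.li) (ˈdip.so:) (ˈblu:.di). Syllable 1 is left unfooted.
Foot heads (stressed positions): 2, 4, 6.
End Rule Leftmost: primary stress on the leftmost head = syllable 2.
Secondary stress on 4, 6: blad.ˈro:.li.ˌdip.so:.ˌblu:.di.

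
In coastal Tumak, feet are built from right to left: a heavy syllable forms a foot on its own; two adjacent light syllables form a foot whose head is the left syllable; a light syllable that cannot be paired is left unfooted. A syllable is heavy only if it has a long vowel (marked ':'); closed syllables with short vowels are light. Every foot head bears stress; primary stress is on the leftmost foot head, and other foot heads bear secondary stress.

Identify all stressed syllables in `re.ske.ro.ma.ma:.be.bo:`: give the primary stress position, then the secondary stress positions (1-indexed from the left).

primary 1, secondary 3, 5, 7

Weights: 1 re L, 2 ske L, 3 ro L, 4 ma L, 5 ma: H, 6 be L, 7 bo: H.
Parse right to left (heavy = foot alone; LL = one foot; stranded L unfooted): (ˈre.ske) (ˈro.ma) (ˈma:) be (ˈbo:).
Foot heads: 1, 3, 5, 7.
Primary stress on the leftmost head = syllable 1.
Secondary stress on 3, 5, 7: ˈre.ske.ˌro.ma.ˌma:.be.ˌbo:.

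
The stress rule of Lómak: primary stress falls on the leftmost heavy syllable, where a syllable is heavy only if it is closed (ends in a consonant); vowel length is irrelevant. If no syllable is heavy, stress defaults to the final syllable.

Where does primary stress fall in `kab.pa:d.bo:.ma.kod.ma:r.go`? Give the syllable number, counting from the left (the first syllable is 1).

1

Weights: 1 kab H, 2 pa:d H, 3 bo: L, 4 ma L, 5 kod H, 6 ma:r H, 7 go L.
Heavy syllables in the domain: 1, 2, 5, 6. The leftmost is syllable 1 (kab).
Primary stress: syllable 1 → ˈkab.pa:d.bo:.ma.kod.ma:r.go.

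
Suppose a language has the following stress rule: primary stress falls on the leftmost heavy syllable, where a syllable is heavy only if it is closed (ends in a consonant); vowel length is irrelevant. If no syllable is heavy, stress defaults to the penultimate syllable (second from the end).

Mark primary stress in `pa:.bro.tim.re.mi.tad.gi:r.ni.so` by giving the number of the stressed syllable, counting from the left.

Weights: 1 pa: L, 2 bro L, 3 tim H, 4 re L, 5 mi L, 6 tad H, 7 gi:r H, 8 ni L, 9 so L.
Heavy syllables in the domain: 3, 6, 7. The leftmost is syllable 3 (tim).
Primary stress: syllable 3 → pa:.bro.ˈtim.re.mi.tad.gi:r.ni.so.

3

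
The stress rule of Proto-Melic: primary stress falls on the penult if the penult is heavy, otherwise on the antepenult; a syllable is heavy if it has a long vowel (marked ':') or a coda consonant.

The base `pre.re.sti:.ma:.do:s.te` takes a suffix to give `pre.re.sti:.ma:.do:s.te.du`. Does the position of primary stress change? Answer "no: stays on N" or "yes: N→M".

Base `pre.re.sti:.ma:.do:s.te` (6 syllables):
  Weights: 4 ma: H, 5 do:s H, 6 te L.
  The penult (syllable 5, do:s) is heavy, so it takes stress.
  → primary stress on syllable 5.
Suffixed `pre.re.sti:.ma:.do:s.te.du` (7 syllables):
  Weights: 5 do:s H, 6 te L, 7 du L.
  The penult (syllable 6, te) is light, so stress falls on the antepenult (syllable 5, do:s).
  → primary stress on syllable 5.

no: stays on 5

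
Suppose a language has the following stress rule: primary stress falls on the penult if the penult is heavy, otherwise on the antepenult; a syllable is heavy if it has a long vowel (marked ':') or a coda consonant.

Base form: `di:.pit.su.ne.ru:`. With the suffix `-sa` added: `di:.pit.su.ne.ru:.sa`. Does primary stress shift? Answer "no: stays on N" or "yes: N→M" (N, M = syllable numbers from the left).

yes: 3→5

Base `di:.pit.su.ne.ru:` (5 syllables):
  Weights: 3 su L, 4 ne L, 5 ru: H.
  The penult (syllable 4, ne) is light, so stress falls on the antepenult (syllable 3, su).
  → primary stress on syllable 3.
Suffixed `di:.pit.su.ne.ru:.sa` (6 syllables):
  Weights: 4 ne L, 5 ru: H, 6 sa L.
  The penult (syllable 5, ru:) is heavy, so it takes stress.
  → primary stress on syllable 5.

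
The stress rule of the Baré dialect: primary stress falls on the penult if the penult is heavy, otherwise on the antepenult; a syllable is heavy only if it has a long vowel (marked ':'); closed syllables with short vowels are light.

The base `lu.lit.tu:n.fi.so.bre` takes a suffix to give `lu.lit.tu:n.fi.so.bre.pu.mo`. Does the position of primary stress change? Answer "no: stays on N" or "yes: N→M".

Base `lu.lit.tu:n.fi.so.bre` (6 syllables):
  Weights: 4 fi L, 5 so L, 6 bre L.
  The penult (syllable 5, so) is light, so stress falls on the antepenult (syllable 4, fi).
  → primary stress on syllable 4.
Suffixed `lu.lit.tu:n.fi.so.bre.pu.mo` (8 syllables):
  Weights: 6 bre L, 7 pu L, 8 mo L.
  The penult (syllable 7, pu) is light, so stress falls on the antepenult (syllable 6, bre).
  → primary stress on syllable 6.

yes: 4→6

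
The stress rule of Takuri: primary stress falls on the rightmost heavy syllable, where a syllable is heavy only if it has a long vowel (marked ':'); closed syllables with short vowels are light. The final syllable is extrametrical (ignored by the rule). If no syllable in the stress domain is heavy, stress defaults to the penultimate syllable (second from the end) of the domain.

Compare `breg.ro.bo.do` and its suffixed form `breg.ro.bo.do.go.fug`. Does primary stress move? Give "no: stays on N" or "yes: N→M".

Base `breg.ro.bo.do` (4 syllables):
  The final syllable (4, do) is extrametrical; the stress domain is syllables 1–3.
  Weights: 1 breg L, 2 ro L, 3 bo L.
  No heavy syllable in the domain; default to the penultimate syllable (second from the end) of the domain = syllable 2.
  → primary stress on syllable 2.
Suffixed `breg.ro.bo.do.go.fug` (6 syllables):
  The final syllable (6, fug) is extrametrical; the stress domain is syllables 1–5.
  Weights: 1 breg L, 2 ro L, 3 bo L, 4 do L, 5 go L.
  No heavy syllable in the domain; default to the penultimate syllable (second from the end) of the domain = syllable 4.
  → primary stress on syllable 4.

yes: 2→4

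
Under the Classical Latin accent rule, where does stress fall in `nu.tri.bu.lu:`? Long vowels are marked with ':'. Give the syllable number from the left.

2

Classical Latin: stress the penult if heavy (long vowel or closed), else the antepenult.
Weights: 2 tri L, 3 bu L, 4 lu: H.
The penult (syllable 3, bu) is light, so stress falls on the antepenult (syllable 2, tri).
Stress on syllable 2: nu.ˈtri.bu.lu:.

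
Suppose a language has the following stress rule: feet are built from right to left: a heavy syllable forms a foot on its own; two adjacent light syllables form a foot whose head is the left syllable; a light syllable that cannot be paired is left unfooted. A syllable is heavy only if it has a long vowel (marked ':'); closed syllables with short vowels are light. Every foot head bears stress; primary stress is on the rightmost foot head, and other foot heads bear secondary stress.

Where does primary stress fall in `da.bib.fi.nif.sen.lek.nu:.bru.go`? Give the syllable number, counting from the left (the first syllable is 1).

Weights: 1 da L, 2 bib L, 3 fi L, 4 nif L, 5 sen L, 6 lek L, 7 nu: H, 8 bru L, 9 go L.
Parse right to left (heavy = foot alone; LL = one foot; stranded L unfooted): (ˈda.bib) (ˈfi.nif) (ˈsen.lek) (ˈnu:) (ˈbru.go).
Foot heads: 1, 3, 5, 7, 8.
Primary stress on the rightmost head = syllable 8.
Primary stress: syllable 8 → da.bib.fi.nif.sen.lek.nu:.ˈbru.go.

8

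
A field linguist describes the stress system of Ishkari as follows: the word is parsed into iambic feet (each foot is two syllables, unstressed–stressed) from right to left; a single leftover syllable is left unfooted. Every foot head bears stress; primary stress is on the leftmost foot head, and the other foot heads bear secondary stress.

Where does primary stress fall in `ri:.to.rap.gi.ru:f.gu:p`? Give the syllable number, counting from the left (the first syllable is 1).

Parse right to left into iambic (σˈσ) feet: (ri:.ˈto) (rap.ˈgi) (ru:f.ˈgu:p).
Foot heads (stressed positions): 2, 4, 6.
End Rule Leftmost: primary stress on the leftmost head = syllable 2.
Primary stress: syllable 2 → ri:.ˈto.rap.gi.ru:f.gu:p.

2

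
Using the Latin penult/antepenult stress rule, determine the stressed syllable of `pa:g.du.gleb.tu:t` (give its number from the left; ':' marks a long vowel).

3

Classical Latin: stress the penult if heavy (long vowel or closed), else the antepenult.
Weights: 2 du L, 3 gleb H, 4 tu:t H.
The penult (syllable 3, gleb) is heavy, so it takes stress.
Stress on syllable 3: pa:g.du.ˈgleb.tu:t.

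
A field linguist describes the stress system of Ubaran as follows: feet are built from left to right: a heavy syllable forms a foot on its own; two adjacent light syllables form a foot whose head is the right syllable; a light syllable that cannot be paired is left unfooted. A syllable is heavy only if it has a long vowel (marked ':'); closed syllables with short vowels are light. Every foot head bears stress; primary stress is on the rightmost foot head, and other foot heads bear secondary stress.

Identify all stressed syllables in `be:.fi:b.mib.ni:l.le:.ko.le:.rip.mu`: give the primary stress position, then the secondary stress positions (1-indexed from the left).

primary 9, secondary 1, 2, 4, 5, 7

Weights: 1 be: H, 2 fi:b H, 3 mib L, 4 ni:l H, 5 le: H, 6 ko L, 7 le: H, 8 rip L, 9 mu L.
Parse left to right (heavy = foot alone; LL = one foot; stranded L unfooted): (ˈbe:) (ˈfi:b) mib (ˈni:l) (ˈle:) ko (ˈle:) (rip.ˈmu).
Foot heads: 1, 2, 4, 5, 7, 9.
Primary stress on the rightmost head = syllable 9.
Secondary stress on 1, 2, 4, 5, 7: ˌbe:.ˌfi:b.mib.ˌni:l.ˌle:.ko.ˌle:.rip.ˈmu.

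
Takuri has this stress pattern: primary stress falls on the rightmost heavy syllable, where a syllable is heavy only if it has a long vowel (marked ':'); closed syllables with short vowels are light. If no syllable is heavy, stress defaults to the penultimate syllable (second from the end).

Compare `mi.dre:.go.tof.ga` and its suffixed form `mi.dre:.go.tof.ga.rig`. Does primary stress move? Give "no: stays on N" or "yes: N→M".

no: stays on 2

Base `mi.dre:.go.tof.ga` (5 syllables):
  Weights: 1 mi L, 2 dre: H, 3 go L, 4 tof L, 5 ga L.
  Heavy syllables in the domain: 2. The rightmost is syllable 2 (dre:).
  → primary stress on syllable 2.
Suffixed `mi.dre:.go.tof.ga.rig` (6 syllables):
  Weights: 1 mi L, 2 dre: H, 3 go L, 4 tof L, 5 ga L, 6 rig L.
  Heavy syllables in the domain: 2. The rightmost is syllable 2 (dre:).
  → primary stress on syllable 2.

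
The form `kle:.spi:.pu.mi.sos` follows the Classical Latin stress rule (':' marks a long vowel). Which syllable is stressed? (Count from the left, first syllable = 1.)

3

Classical Latin: stress the penult if heavy (long vowel or closed), else the antepenult.
Weights: 3 pu L, 4 mi L, 5 sos H.
The penult (syllable 4, mi) is light, so stress falls on the antepenult (syllable 3, pu).
Stress on syllable 3: kle:.spi:.ˈpu.mi.sos.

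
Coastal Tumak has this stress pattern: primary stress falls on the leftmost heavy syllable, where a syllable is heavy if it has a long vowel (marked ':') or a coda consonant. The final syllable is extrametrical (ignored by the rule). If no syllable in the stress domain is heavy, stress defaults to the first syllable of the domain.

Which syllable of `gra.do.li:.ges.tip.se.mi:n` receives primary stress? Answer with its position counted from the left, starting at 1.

3

The final syllable (7, mi:n) is extrametrical; the stress domain is syllables 1–6.
Weights: 1 gra L, 2 do L, 3 li: H, 4 ges H, 5 tip H, 6 se L.
Heavy syllables in the domain: 3, 4, 5. The leftmost is syllable 3 (li:).
Primary stress: syllable 3 → gra.do.ˈli:.ges.tip.se.mi:n.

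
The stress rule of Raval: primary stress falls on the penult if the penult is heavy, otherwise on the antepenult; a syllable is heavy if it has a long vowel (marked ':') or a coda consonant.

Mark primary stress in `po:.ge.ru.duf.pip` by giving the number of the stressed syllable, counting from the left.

Weights: 3 ru L, 4 duf H, 5 pip H.
The penult (syllable 4, duf) is heavy, so it takes stress.
Primary stress: syllable 4 → po:.ge.ru.ˈduf.pip.

4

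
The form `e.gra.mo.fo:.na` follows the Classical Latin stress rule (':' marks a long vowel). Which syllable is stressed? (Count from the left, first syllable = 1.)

Classical Latin: stress the penult if heavy (long vowel or closed), else the antepenult.
Weights: 3 mo L, 4 fo: H, 5 na L.
The penult (syllable 4, fo:) is heavy, so it takes stress.
Stress on syllable 4: e.gra.mo.ˈfo:.na.

4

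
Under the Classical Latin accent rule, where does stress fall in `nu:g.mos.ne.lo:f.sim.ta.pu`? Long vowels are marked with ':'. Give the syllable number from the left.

Classical Latin: stress the penult if heavy (long vowel or closed), else the antepenult.
Weights: 5 sim H, 6 ta L, 7 pu L.
The penult (syllable 6, ta) is light, so stress falls on the antepenult (syllable 5, sim).
Stress on syllable 5: nu:g.mos.ne.lo:f.ˈsim.ta.pu.

5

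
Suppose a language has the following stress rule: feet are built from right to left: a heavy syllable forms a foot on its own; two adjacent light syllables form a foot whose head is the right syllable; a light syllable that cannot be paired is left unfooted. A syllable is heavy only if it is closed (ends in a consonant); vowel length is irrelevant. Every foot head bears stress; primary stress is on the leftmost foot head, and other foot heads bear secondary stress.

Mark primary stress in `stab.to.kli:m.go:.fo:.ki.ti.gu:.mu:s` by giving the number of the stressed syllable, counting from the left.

Weights: 1 stab H, 2 to L, 3 kli:m H, 4 go: L, 5 fo: L, 6 ki L, 7 ti L, 8 gu: L, 9 mu:s H.
Parse right to left (heavy = foot alone; LL = one foot; stranded L unfooted): (ˈstab) to (ˈkli:m) go: (fo:.ˈki) (ti.ˈgu:) (ˈmu:s).
Foot heads: 1, 3, 6, 8, 9.
Primary stress on the leftmost head = syllable 1.
Primary stress: syllable 1 → ˈstab.to.kli:m.go:.fo:.ki.ti.gu:.mu:s.

1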